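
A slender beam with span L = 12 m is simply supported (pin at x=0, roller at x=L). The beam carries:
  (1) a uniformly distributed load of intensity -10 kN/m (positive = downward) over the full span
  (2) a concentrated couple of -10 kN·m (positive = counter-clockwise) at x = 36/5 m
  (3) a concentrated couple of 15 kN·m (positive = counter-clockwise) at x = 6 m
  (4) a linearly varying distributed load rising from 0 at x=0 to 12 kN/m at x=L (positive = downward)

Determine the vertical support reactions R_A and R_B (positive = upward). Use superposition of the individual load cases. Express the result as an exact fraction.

Load 1 — uniform load w=-10 kN/m over full span:
  R_A = wL/2 = (-10)·12/2 = -60 kN
  R_B = wL/2 = (-10)·12/2 = -60 kN
Load 2 — applied couple M₀=-10 kN·m at a=36/5 m (b=L-a=24/5):
  R_A = M₀/L = (-10)/12 = -5/6 kN
  R_B = -M₀/L = -(-10)/12 = 5/6 kN
Load 3 — applied couple M₀=15 kN·m at a=6 m (b=L-a=6):
  R_A = M₀/L = 15/12 = 5/4 kN
  R_B = -M₀/L = -15/12 = -5/4 kN
Load 4 — triangular load w₀=12 kN/m (0→w₀ over full span):
  R_A = w₀L/6 = 12·12/6 = 24 kN
  R_B = w₀L/3 = 12·12/3 = 48 kN
Superposition: R_A = -427/12 kN, R_B = -149/12 kN

R_A = -427/12 kN, R_B = -149/12 kN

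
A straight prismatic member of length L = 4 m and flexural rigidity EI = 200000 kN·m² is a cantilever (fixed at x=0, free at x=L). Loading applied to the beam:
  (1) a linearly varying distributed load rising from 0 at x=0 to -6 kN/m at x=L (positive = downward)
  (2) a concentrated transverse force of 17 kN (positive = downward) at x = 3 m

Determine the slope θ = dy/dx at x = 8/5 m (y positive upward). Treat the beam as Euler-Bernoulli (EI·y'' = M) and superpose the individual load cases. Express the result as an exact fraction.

Load 1 — triangular load w₀=-6 kN/m (0→w₀ over full span):
  θ_1 = (w₀Lx²/4-w₀L²x/3-w₀x⁴/(24L))/EI = ((-6)·4·(8/5)²/4-(-6)·4²·(8/5)/3-(-6)·(8/5)⁴/(24·4))/200000 = 354/1953125 rad
Load 2 — point force P=17 kN at a=3 m (b=L-a=1):
  θ_2 = -Px(2a-x)/(2EI)  [x≤a] = -17·(8/5)·(2·3-(8/5))/(2·200000) = -187/625000 rad
Superposition: θ = Σ θ_i = -1843/15625000 rad ≈ -0.000118 rad

θ(8/5) = -1843/15625000 rad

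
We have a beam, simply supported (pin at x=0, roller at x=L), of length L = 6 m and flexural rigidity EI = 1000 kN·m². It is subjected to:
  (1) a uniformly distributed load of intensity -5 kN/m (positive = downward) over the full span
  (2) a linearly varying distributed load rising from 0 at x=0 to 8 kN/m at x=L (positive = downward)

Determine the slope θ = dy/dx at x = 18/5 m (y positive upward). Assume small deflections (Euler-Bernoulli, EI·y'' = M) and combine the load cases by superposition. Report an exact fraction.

Load 1 — uniform load w=-5 kN/m over full span:
  θ_1 = -w(L³-6Lx²+4x³)/(24EI) = -(-5)·(6³-6·6·(18/5)²+4·(18/5)³)/(24·1000) = -333/25000 rad
Load 2 — triangular load w₀=8 kN/m (0→w₀ over full span):
  θ_2 = -w₀(7L⁴-30L²x²+15x⁴)/(360LEI) = -8·(7·6⁴-30·6²·(18/5)²+15·(18/5)⁴)/(360·6·1000) = 696/78125 rad
Superposition: θ = Σ θ_i = -2757/625000 rad ≈ -0.004411 rad

θ(18/5) = -2757/625000 rad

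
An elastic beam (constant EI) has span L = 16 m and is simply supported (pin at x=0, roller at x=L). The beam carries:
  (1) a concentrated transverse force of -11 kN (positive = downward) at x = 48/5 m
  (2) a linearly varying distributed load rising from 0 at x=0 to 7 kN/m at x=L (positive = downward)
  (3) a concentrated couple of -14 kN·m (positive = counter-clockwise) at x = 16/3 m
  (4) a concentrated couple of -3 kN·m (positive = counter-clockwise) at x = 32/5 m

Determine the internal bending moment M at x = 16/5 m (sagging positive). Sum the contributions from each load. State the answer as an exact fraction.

M(16/5) = 4983/125 kN·m

Load 1 — point force P=-11 kN at a=48/5 m (b=L-a=32/5):
  M_1 = Pbx/L  [x≤a] = (-11)·(32/5)·(16/5)/16 = -352/25 kN·m
Load 2 — triangular load w₀=7 kN/m (0→w₀ over full span):
  M_2 = w₀Lx/6 - w₀x³/(6L) = 7·16·(16/5)/6 - 7·(16/5)³/(6·16) = 7168/125 kN·m
Load 3 — applied couple M₀=-14 kN·m at a=16/3 m (b=L-a=32/3):
  M_3 = M₀x/L  [x≤a] = (-14)·(16/5)/16 = -14/5 kN·m
Load 4 — applied couple M₀=-3 kN·m at a=32/5 m (b=L-a=48/5):
  M_4 = M₀x/L  [x≤a] = (-3)·(16/5)/16 = -3/5 kN·m
Superposition: M = Σ M_i = 4983/125 kN·m ≈ 39.864000 kN·m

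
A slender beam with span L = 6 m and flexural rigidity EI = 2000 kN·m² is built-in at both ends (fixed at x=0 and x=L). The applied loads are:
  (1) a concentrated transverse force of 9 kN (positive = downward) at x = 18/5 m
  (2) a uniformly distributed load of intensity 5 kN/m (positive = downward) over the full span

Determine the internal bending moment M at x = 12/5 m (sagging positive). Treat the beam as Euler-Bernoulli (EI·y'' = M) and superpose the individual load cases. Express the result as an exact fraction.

Load 1 — point force P=9 kN at a=18/5 m (b=L-a=12/5):
  M_1 = Pb²(3a+b)x/L³ - Pab²/L²  [x≤a] = 9·(12/5)²·(3·(18/5)+(12/5))·(12/5)/6³ - 9·(18/5)·(12/5)²/6² = 1512/625 kN·m
Load 2 — uniform load w=5 kN/m over full span:
  M_2 = wLx/2 - wL²/12 - wx²/2 = 5·6·(12/5)/2 - 5·6²/12 - 5·(12/5)²/2 = 33/5 kN·m
Superposition: M = Σ M_i = 5637/625 kN·m ≈ 9.019200 kN·m

M(12/5) = 5637/625 kN·m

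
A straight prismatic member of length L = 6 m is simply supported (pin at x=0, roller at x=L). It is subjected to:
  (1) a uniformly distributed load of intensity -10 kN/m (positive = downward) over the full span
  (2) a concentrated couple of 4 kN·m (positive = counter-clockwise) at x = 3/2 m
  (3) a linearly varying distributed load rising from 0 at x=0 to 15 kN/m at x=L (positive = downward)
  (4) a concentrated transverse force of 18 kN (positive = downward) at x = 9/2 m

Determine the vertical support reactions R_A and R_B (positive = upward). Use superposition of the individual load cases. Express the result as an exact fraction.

R_A = -59/6 kN, R_B = 77/6 kN

Load 1 — uniform load w=-10 kN/m over full span:
  R_A = wL/2 = (-10)·6/2 = -30 kN
  R_B = wL/2 = (-10)·6/2 = -30 kN
Load 2 — applied couple M₀=4 kN·m at a=3/2 m (b=L-a=9/2):
  R_A = M₀/L = 4/6 = 2/3 kN
  R_B = -M₀/L = -4/6 = -2/3 kN
Load 3 — triangular load w₀=15 kN/m (0→w₀ over full span):
  R_A = w₀L/6 = 15·6/6 = 15 kN
  R_B = w₀L/3 = 15·6/3 = 30 kN
Load 4 — point force P=18 kN at a=9/2 m (b=L-a=3/2):
  R_A = Pb/L = 18·(3/2)/6 = 9/2 kN
  R_B = Pa/L = 18·(9/2)/6 = 27/2 kN
Superposition: R_A = -59/6 kN, R_B = 77/6 kN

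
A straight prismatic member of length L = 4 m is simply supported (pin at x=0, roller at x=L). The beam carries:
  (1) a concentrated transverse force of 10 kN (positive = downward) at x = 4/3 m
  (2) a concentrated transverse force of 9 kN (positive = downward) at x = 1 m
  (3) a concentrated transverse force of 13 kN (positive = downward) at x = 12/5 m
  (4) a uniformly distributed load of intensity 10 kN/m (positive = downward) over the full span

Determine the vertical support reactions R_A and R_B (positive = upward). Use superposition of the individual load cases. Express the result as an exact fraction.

R_A = 2317/60 kN, R_B = 2003/60 kN

Load 1 — point force P=10 kN at a=4/3 m (b=L-a=8/3):
  R_A = Pb/L = 10·(8/3)/4 = 20/3 kN
  R_B = Pa/L = 10·(4/3)/4 = 10/3 kN
Load 2 — point force P=9 kN at a=1 m (b=L-a=3):
  R_A = Pb/L = 9·3/4 = 27/4 kN
  R_B = Pa/L = 9·1/4 = 9/4 kN
Load 3 — point force P=13 kN at a=12/5 m (b=L-a=8/5):
  R_A = Pb/L = 13·(8/5)/4 = 26/5 kN
  R_B = Pa/L = 13·(12/5)/4 = 39/5 kN
Load 4 — uniform load w=10 kN/m over full span:
  R_A = wL/2 = 10·4/2 = 20 kN
  R_B = wL/2 = 10·4/2 = 20 kN
Superposition: R_A = 2317/60 kN, R_B = 2003/60 kN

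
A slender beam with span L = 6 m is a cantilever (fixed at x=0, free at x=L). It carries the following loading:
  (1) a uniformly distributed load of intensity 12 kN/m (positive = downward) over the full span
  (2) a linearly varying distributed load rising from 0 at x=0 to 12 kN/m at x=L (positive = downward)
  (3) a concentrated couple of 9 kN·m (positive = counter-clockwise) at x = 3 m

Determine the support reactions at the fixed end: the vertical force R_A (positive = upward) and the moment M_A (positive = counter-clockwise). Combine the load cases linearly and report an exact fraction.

R_A = 108 kN, M_A = 351 kN·m

Load 1 — uniform load w=12 kN/m over full span:
  R_A = wL = 12·6 = 72 kN
  M_A = wL²/2 = 12·6²/2 = 216 kN·m
Load 2 — triangular load w₀=12 kN/m (0→w₀ over full span):
  R_A = w₀L/2 = 12·6/2 = 36 kN
  M_A = w₀L²/3 = 12·6²/3 = 144 kN·m
Load 3 — applied couple M₀=9 kN·m at a=3 m (b=L-a=3):
  R_A = 0 kN
  M_A = -M₀ = -9 kN·m
Superposition: R_A = 108 kN, M_A = 351 kN·m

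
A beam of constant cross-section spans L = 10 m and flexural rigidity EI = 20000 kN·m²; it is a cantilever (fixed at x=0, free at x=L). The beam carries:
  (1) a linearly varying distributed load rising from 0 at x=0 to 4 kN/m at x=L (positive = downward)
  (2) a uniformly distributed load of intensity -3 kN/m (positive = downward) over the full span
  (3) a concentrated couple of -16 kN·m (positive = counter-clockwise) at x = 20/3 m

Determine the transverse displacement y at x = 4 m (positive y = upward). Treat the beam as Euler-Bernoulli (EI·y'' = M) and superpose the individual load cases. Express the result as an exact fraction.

y(4) = -341/93750 m

Load 1 — triangular load w₀=4 kN/m (0→w₀ over full span):
  y_1 = (w₀Lx³/12-w₀L²x²/6-w₀x⁵/(120L))/EI = (4·10·4³/12-4·10²·4²/6-4·4⁵/(120·10))/20000 = -2008/46875 m
Load 2 — uniform load w=-3 kN/m over full span:
  y_2 = -wx²(x²-4Lx+6L²)/(24EI) = -(-3)·4²·(4²-4·10·4+6·10²)/(24·20000) = 57/1250 m
Load 3 — applied couple M₀=-16 kN·m at a=20/3 m (b=L-a=10/3):
  y_3 = M₀x²/(2EI)  [x≤a] = (-16)·4²/(2·20000) = -4/625 m
Superposition: y = Σ y_i = -341/93750 m ≈ -0.003637 m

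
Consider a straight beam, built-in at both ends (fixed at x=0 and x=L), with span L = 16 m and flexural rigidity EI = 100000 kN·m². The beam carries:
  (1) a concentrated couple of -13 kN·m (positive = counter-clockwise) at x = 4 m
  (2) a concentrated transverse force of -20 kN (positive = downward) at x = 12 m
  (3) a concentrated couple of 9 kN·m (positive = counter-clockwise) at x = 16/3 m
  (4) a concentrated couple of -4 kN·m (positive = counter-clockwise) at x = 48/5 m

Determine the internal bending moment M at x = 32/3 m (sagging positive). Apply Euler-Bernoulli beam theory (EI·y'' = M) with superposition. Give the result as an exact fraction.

M(32/3) = -20497/1200 kN·m

Load 1 — applied couple M₀=-13 kN·m at a=4 m (b=L-a=12):
  M_1 = R_Ax - M_A - M₀  [x>a] with R_A=-117/128, M_A=39/16 = (-117/128)·(32/3) - (39/16) - (-13) = 13/16 kN·m
Load 2 — point force P=-20 kN at a=12 m (b=L-a=4):
  M_2 = Pb²(3a+b)x/L³ - Pab²/L²  [x≤a] = (-20)·4²·(3·12+4)·(32/3)/16³ - (-20)·12·4²/16² = -55/3 kN·m
Load 3 — applied couple M₀=9 kN·m at a=16/3 m (b=L-a=32/3):
  M_3 = R_Ax - M_A - M₀  [x>a] with R_A=3/4, M_A=0 = (3/4)·(32/3) - 0 - 9 = -1 kN·m
Load 4 — applied couple M₀=-4 kN·m at a=48/5 m (b=L-a=32/5):
  M_4 = R_Ax - M_A - M₀  [x>a] with R_A=-9/25, M_A=-32/25 = (-9/25)·(32/3) - (-32/25) - (-4) = 36/25 kN·m
Superposition: M = Σ M_i = -20497/1200 kN·m ≈ -17.080833 kN·m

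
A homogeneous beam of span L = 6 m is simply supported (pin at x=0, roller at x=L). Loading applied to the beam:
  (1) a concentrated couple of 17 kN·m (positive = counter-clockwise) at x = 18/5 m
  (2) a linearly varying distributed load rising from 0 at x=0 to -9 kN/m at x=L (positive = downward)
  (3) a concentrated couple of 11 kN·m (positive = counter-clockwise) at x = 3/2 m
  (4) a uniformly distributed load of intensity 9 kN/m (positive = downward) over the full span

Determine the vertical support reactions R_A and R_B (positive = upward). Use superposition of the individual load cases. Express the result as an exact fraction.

R_A = 68/3 kN, R_B = 13/3 kN

Load 1 — applied couple M₀=17 kN·m at a=18/5 m (b=L-a=12/5):
  R_A = M₀/L = 17/6 kN
  R_B = -M₀/L = -17/6 kN
Load 2 — triangular load w₀=-9 kN/m (0→w₀ over full span):
  R_A = w₀L/6 = (-9)·6/6 = -9 kN
  R_B = w₀L/3 = (-9)·6/3 = -18 kN
Load 3 — applied couple M₀=11 kN·m at a=3/2 m (b=L-a=9/2):
  R_A = M₀/L = 11/6 kN
  R_B = -M₀/L = -11/6 kN
Load 4 — uniform load w=9 kN/m over full span:
  R_A = wL/2 = 9·6/2 = 27 kN
  R_B = wL/2 = 9·6/2 = 27 kN
Superposition: R_A = 68/3 kN, R_B = 13/3 kN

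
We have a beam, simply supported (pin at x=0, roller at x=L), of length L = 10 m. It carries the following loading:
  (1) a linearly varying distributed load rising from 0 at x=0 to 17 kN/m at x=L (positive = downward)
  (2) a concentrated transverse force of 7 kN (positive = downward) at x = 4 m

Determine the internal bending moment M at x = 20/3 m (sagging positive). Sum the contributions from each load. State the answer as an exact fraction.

Load 1 — triangular load w₀=17 kN/m (0→w₀ over full span):
  M_1 = w₀Lx/6 - w₀x³/(6L) = 17·10·(20/3)/6 - 17·(20/3)³/(6·10) = 8500/81 kN·m
Load 2 — point force P=7 kN at a=4 m (b=L-a=6):
  M_2 = Pa(L-x)/L  [x>a] = 7·4·(10-(20/3))/10 = 28/3 kN·m
Superposition: M = Σ M_i = 9256/81 kN·m ≈ 114.271605 kN·m

M(20/3) = 9256/81 kN·m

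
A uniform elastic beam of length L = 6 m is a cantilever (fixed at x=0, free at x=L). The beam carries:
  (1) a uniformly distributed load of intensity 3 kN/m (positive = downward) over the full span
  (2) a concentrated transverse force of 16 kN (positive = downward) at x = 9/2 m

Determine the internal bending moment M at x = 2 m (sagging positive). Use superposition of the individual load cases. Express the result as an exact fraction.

M(2) = -64 kN·m

Load 1 — uniform load w=3 kN/m over full span:
  M_1 = -w(L-x)²/2 = -3·(6-2)²/2 = -24 kN·m
Load 2 — point force P=16 kN at a=9/2 m (b=L-a=3/2):
  M_2 = -P(a-x)  [x≤a] = -16·((9/2)-2) = -40 kN·m
Superposition: M = Σ M_i = -64 kN·m ≈ -64.000000 kN·m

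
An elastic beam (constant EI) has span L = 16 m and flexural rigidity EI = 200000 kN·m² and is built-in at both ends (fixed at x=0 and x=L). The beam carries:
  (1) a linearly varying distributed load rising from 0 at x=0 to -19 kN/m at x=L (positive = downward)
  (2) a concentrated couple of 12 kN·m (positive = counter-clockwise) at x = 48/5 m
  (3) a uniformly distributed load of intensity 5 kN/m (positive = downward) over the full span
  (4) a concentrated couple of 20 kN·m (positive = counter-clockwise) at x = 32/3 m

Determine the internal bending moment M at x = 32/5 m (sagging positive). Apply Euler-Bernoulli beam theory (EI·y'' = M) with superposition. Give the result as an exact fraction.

Load 1 — triangular load w₀=-19 kN/m (0→w₀ over full span):
  M_1 = 3w₀Lx/20 - w₀L²/30 - w₀x³/(6L) = 3·(-19)·16·(32/5)/20 - (-19)·16²/30 - (-19)·(32/5)³/(6·16) = -9728/125 kN·m
Load 2 — applied couple M₀=12 kN·m at a=48/5 m (b=L-a=32/5):
  M_2 = R_Ax - M_A  [x≤a] with R_A=27/25, M_A=96/25 = (27/25)·(32/5) - (96/25) = 384/125 kN·m
Load 3 — uniform load w=5 kN/m over full span:
  M_3 = wLx/2 - wL²/12 - wx²/2 = 5·16·(32/5)/2 - 5·16²/12 - 5·(32/5)²/2 = 704/15 kN·m
Load 4 — applied couple M₀=20 kN·m at a=32/3 m (b=L-a=16/3):
  M_4 = R_Ax - M_A  [x≤a] with R_A=5/3, M_A=20/3 = (5/3)·(32/5) - (20/3) = 4 kN·m
Superposition: M = Σ M_i = -8932/375 kN·m ≈ -23.818667 kN·m

M(32/5) = -8932/375 kN·m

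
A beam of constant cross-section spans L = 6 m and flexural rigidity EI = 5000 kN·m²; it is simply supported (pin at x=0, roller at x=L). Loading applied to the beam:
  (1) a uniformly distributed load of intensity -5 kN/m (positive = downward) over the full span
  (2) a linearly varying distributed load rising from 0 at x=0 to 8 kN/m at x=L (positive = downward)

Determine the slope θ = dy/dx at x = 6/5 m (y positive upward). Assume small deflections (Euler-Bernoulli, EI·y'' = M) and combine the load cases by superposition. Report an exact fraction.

Load 1 — uniform load w=-5 kN/m over full span:
  θ_1 = -w(L³-6Lx²+4x³)/(24EI) = -(-5)·(6³-6·6·(6/5)²+4·(6/5)³)/(24·5000) = 891/125000 rad
Load 2 — triangular load w₀=8 kN/m (0→w₀ over full span):
  θ_2 = -w₀(7L⁴-30L²x²+15x⁴)/(360LEI) = -8·(7·6⁴-30·6²·(6/5)²+15·(6/5)⁴)/(360·6·5000) = -2184/390625 rad
Superposition: θ = Σ θ_i = 4803/3125000 rad ≈ 0.001537 rad

θ(6/5) = 4803/3125000 rad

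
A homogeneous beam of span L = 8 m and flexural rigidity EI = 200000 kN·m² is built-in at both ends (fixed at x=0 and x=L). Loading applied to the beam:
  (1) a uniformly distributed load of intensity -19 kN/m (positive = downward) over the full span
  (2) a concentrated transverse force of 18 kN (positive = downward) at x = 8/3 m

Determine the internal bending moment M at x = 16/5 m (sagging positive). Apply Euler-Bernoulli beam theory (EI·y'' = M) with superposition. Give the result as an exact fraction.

Load 1 — uniform load w=-19 kN/m over full span:
  M_1 = wLx/2 - wL²/12 - wx²/2 = (-19)·8·(16/5)/2 - (-19)·8²/12 - (-19)·(16/5)²/2 = -3344/75 kN·m
Load 2 — point force P=18 kN at a=8/3 m (b=L-a=16/3):
  M_2 = Pa²(a+3b)(L-x)/L³ - Pa²b/L²  [x>a] = 18·(8/3)²·((8/3)+3·(16/3))·(8-(16/5))/8³ - 18·(8/3)²·(16/3)/8² = 176/15 kN·m
Superposition: M = Σ M_i = -2464/75 kN·m ≈ -32.853333 kN·m

M(16/5) = -2464/75 kN·m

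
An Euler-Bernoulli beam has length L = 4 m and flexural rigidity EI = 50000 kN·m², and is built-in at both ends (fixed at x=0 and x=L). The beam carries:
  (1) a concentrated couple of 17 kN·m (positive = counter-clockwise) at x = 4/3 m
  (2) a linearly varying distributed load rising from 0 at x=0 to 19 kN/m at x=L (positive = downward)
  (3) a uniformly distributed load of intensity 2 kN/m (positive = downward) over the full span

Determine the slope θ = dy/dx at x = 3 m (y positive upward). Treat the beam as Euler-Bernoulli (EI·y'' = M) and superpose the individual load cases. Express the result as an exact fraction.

θ(3) = 1457/24000000 rad

Load 1 — applied couple M₀=17 kN·m at a=4/3 m (b=L-a=8/3):
  θ_1 = (R_Ax²/2 - M_Ax - M₀(x-a))/EI  [x>a] with R_A=17/3, M_A=0 = ((17/3)·3²/2 - 0·3 - 17·(3-(4/3)))/50000 = -17/300000 rad
Load 2 — triangular load w₀=19 kN/m (0→w₀ over full span):
  θ_2 = -w₀(2x(L-x)(L-2x)(x+2L)+x²(L-x)²)/(120LEI) = -19·(2·3·(4-3)·(4-2·3)·(3+2·4)+3²·(4-3)²)/(120·4·50000) = 779/8000000 rad
Load 3 — uniform load w=2 kN/m over full span:
  θ_3 = -wx(L-x)(L-2x)/(12EI) = -2·3·(4-3)·(4-2·3)/(12·50000) = 1/50000 rad
Superposition: θ = Σ θ_i = 1457/24000000 rad ≈ 0.000061 rad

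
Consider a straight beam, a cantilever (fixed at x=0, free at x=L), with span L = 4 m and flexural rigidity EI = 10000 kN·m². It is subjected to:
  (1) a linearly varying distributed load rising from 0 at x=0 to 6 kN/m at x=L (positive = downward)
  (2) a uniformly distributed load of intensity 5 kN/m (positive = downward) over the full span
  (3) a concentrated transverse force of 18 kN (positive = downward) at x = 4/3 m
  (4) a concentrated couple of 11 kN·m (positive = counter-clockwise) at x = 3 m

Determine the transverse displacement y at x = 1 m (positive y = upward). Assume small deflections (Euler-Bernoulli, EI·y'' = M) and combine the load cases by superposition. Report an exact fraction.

Load 1 — triangular load w₀=6 kN/m (0→w₀ over full span):
  y_1 = (w₀Lx³/12-w₀L²x²/6-w₀x⁵/(120L))/EI = (6·4·1³/12-6·4²·1²/6-6·1⁵/(120·4))/10000 = -1121/800000 m
Load 2 — uniform load w=5 kN/m over full span:
  y_2 = -wx²(x²-4Lx+6L²)/(24EI) = -5·1²·(1²-4·4·1+6·4²)/(24·10000) = -27/16000 m
Load 3 — point force P=18 kN at a=4/3 m (b=L-a=8/3):
  y_3 = -Px²(3a-x)/(6EI)  [x≤a] = -18·1²·(3·(4/3)-1)/(6·10000) = -9/10000 m
Load 4 — applied couple M₀=11 kN·m at a=3 m (b=L-a=1):
  y_4 = M₀x²/(2EI)  [x≤a] = 11·1²/(2·10000) = 11/20000 m
Superposition: y = Σ y_i = -2751/800000 m ≈ -0.003439 m

y(1) = -2751/800000 m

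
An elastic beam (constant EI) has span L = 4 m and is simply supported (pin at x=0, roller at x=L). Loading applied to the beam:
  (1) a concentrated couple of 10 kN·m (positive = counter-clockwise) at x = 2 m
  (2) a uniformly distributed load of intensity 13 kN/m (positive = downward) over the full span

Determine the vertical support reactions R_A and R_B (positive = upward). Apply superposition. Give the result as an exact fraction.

Load 1 — applied couple M₀=10 kN·m at a=2 m (b=L-a=2):
  R_A = M₀/L = 10/4 = 5/2 kN
  R_B = -M₀/L = -10/4 = -5/2 kN
Load 2 — uniform load w=13 kN/m over full span:
  R_A = wL/2 = 13·4/2 = 26 kN
  R_B = wL/2 = 13·4/2 = 26 kN
Superposition: R_A = 57/2 kN, R_B = 47/2 kN

R_A = 57/2 kN, R_B = 47/2 kN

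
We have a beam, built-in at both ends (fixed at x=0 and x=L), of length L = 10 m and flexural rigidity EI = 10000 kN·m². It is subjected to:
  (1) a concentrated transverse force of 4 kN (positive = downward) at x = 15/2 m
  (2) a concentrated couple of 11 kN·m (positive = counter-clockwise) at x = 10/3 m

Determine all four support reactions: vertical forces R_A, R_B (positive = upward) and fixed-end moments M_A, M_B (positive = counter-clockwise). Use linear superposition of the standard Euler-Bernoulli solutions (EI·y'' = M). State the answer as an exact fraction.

Load 1 — point force P=4 kN at a=15/2 m (b=L-a=5/2):
  R_A = Pb²(3a+b)/L³ = 4·(5/2)²·(3·(15/2)+(5/2))/10³ = 5/8 kN
  M_A = Pab²/L² = 4·(15/2)·(5/2)²/10² = 15/8 kN·m
  R_B = Pa²(a+3b)/L³ = 4·(15/2)²·((15/2)+3·(5/2))/10³ = 27/8 kN
  M_B = -Pa²b/L² = -4·(15/2)²·(5/2)/10² = -45/8 kN·m
Load 2 — applied couple M₀=11 kN·m at a=10/3 m (b=L-a=20/3):
  R_A = 6M₀ab/L³ = 6·11·(10/3)·(20/3)/10³ = 22/15 kN
  M_A = M₀b(2a-b)/L² = 11·(20/3)·(2·(10/3)-(20/3))/10² = 0 kN·m
  R_B = -6M₀ab/L³ = -6·11·(10/3)·(20/3)/10³ = -22/15 kN
  M_B = M₀a(2b-a)/L² = 11·(10/3)·(2·(20/3)-(10/3))/10² = 11/3 kN·m
Superposition: R_A = 251/120 kN, M_A = 15/8 kN·m, R_B = 229/120 kN, M_B = -47/24 kN·m

R_A = 251/120 kN, M_A = 15/8 kN·m, R_B = 229/120 kN, M_B = -47/24 kN·m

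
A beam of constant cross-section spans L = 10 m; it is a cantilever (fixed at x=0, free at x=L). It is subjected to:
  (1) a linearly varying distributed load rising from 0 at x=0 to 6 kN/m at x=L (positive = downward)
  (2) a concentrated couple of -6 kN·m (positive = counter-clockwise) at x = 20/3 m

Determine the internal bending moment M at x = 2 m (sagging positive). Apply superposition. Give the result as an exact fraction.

Load 1 — triangular load w₀=6 kN/m (0→w₀ over full span):
  M_1 = w₀Lx/2 - w₀L²/3 - w₀x³/(6L) = 6·10·2/2 - 6·10²/3 - 6·2³/(6·10) = -704/5 kN·m
Load 2 — applied couple M₀=-6 kN·m at a=20/3 m (b=L-a=10/3):
  M_2 = M₀  [x≤a] = (-6) = -6 kN·m
Superposition: M = Σ M_i = -734/5 kN·m ≈ -146.800000 kN·m

M(2) = -734/5 kN·m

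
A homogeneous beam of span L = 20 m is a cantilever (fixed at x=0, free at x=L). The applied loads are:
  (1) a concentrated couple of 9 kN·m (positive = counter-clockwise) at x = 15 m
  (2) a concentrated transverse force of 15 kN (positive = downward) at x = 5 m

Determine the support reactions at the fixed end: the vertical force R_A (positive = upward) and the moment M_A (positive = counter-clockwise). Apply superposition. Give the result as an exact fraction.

Load 1 — applied couple M₀=9 kN·m at a=15 m (b=L-a=5):
  R_A = 0 kN
  M_A = -M₀ = -9 kN·m
Load 2 — point force P=15 kN at a=5 m (b=L-a=15):
  R_A = P = 15 kN
  M_A = Pa = 15·5 = 75 kN·m
Superposition: R_A = 15 kN, M_A = 66 kN·m

R_A = 15 kN, M_A = 66 kN·m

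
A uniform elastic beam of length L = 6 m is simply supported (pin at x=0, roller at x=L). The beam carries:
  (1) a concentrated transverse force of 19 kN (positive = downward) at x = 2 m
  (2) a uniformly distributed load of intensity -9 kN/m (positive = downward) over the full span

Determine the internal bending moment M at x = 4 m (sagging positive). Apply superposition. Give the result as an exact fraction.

M(4) = -70/3 kN·m

Load 1 — point force P=19 kN at a=2 m (b=L-a=4):
  M_1 = Pa(L-x)/L  [x>a] = 19·2·(6-4)/6 = 38/3 kN·m
Load 2 — uniform load w=-9 kN/m over full span:
  M_2 = wx(L-x)/2 = (-9)·4·(6-4)/2 = -36 kN·m
Superposition: M = Σ M_i = -70/3 kN·m ≈ -23.333333 kN·m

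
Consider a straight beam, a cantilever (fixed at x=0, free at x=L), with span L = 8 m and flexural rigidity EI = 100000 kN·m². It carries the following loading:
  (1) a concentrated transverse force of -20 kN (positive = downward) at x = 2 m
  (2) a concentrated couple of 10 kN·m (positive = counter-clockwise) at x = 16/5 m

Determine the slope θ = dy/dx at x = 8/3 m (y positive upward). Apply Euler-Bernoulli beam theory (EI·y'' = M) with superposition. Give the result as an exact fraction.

Load 1 — point force P=-20 kN at a=2 m (b=L-a=6):
  θ_1 = -Pa²/(2EI)  [x>a] = -(-20)·2²/(2·100000) = 1/2500 rad
Load 2 — applied couple M₀=10 kN·m at a=16/5 m (b=L-a=24/5):
  θ_2 = M₀x/EI  [x≤a] = 10·(8/3)/100000 = 1/3750 rad
Superposition: θ = Σ θ_i = 1/1500 rad ≈ 0.000667 rad

θ(8/3) = 1/1500 rad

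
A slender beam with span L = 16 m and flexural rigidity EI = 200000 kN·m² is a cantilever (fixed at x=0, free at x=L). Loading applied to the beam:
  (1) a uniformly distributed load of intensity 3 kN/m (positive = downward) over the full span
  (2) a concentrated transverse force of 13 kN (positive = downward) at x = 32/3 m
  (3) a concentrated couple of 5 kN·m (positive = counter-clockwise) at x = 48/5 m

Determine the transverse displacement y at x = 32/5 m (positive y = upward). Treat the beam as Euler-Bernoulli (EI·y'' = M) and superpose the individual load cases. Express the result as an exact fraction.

Load 1 — uniform load w=3 kN/m over full span:
  y_1 = -wx²(x²-4Lx+6L²)/(24EI) = -3·(32/5)²·((32/5)²-4·16·(32/5)+6·16²)/(24·200000) = -58368/1953125 m
Load 2 — point force P=13 kN at a=32/3 m (b=L-a=16/3):
  y_2 = -Px²(3a-x)/(6EI)  [x≤a] = -13·(32/5)²·(3·(32/3)-(32/5))/(6·200000) = -13312/1171875 m
Load 3 — applied couple M₀=5 kN·m at a=48/5 m (b=L-a=32/5):
  y_3 = M₀x²/(2EI)  [x≤a] = 5·(32/5)²/(2·200000) = 8/15625 m
Superposition: y = Σ y_i = -238664/5859375 m ≈ -0.040732 m

y(32/5) = -238664/5859375 m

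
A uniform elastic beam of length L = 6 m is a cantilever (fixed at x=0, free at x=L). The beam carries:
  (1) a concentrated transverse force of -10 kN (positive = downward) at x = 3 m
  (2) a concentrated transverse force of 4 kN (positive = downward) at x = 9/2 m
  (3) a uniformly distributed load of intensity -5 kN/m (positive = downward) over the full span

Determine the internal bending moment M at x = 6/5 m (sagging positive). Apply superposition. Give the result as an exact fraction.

Load 1 — point force P=-10 kN at a=3 m (b=L-a=3):
  M_1 = -P(a-x)  [x≤a] = -(-10)·(3-(6/5)) = 18 kN·m
Load 2 — point force P=4 kN at a=9/2 m (b=L-a=3/2):
  M_2 = -P(a-x)  [x≤a] = -4·((9/2)-(6/5)) = -66/5 kN·m
Load 3 — uniform load w=-5 kN/m over full span:
  M_3 = -w(L-x)²/2 = -(-5)·(6-(6/5))²/2 = 288/5 kN·m
Superposition: M = Σ M_i = 312/5 kN·m ≈ 62.400000 kN·m

M(6/5) = 312/5 kN·m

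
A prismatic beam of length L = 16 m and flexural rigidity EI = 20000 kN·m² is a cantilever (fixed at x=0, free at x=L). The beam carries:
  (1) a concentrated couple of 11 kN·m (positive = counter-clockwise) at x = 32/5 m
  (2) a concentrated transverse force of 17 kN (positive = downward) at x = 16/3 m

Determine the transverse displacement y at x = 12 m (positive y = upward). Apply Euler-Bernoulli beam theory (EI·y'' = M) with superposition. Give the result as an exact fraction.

y(12) = -117196/1265625 m

Load 1 — applied couple M₀=11 kN·m at a=32/5 m (b=L-a=48/5):
  y_1 = M₀a(2x-a)/(2EI)  [x>a] = 11·(32/5)·(2·12-(32/5))/(2·20000) = 484/15625 m
Load 2 — point force P=17 kN at a=16/3 m (b=L-a=32/3):
  y_2 = -Pa²(3x-a)/(6EI)  [x>a] = -17·(16/3)²·(3·12-(16/3))/(6·20000) = -6256/50625 m
Superposition: y = Σ y_i = -117196/1265625 m ≈ -0.092599 m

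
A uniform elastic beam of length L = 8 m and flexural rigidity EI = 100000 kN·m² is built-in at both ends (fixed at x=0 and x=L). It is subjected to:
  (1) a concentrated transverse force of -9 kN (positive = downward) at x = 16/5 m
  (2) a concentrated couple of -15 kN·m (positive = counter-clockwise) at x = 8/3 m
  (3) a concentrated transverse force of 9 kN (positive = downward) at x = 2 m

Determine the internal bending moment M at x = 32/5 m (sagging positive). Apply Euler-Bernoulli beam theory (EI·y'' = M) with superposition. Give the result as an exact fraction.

Load 1 — point force P=-9 kN at a=16/5 m (b=L-a=24/5):
  M_1 = Pa²(a+3b)(L-x)/L³ - Pa²b/L²  [x>a] = (-9)·(16/5)²·((16/5)+3·(24/5))·(8-(32/5))/8³ - (-9)·(16/5)²·(24/5)/8² = 1152/625 kN·m
Load 2 — applied couple M₀=-15 kN·m at a=8/3 m (b=L-a=16/3):
  M_2 = R_Ax - M_A - M₀  [x>a] with R_A=-5/2, M_A=0 = (-5/2)·(32/5) - 0 - (-15) = -1 kN·m
Load 3 — point force P=9 kN at a=2 m (b=L-a=6):
  M_3 = Pa²(a+3b)(L-x)/L³ - Pa²b/L²  [x>a] = 9·2²·(2+3·6)·(8-(32/5))/8³ - 9·2²·6/8² = -9/8 kN·m
Superposition: M = Σ M_i = -1409/5000 kN·m ≈ -0.281800 kN·m

M(32/5) = -1409/5000 kN·m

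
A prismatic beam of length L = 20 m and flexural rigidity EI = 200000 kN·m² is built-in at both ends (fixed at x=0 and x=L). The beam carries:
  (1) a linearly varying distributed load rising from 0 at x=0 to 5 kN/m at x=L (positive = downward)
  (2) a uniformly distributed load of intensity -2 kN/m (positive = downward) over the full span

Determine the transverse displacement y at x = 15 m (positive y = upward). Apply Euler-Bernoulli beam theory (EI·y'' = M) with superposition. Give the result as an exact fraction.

Load 1 — triangular load w₀=5 kN/m (0→w₀ over full span):
  y_1 = -w₀x²(L-x)²(x+2L)/(120LEI) = -5·15²·(20-15)²·(15+2·20)/(120·20·200000) = -33/10240 m
Load 2 — uniform load w=-2 kN/m over full span:
  y_2 = -wx²(L-x)²/(24EI) = -(-2)·15²·(20-15)²/(24·200000) = 3/1280 m
Superposition: y = Σ y_i = -9/10240 m ≈ -0.000879 m

y(15) = -9/10240 m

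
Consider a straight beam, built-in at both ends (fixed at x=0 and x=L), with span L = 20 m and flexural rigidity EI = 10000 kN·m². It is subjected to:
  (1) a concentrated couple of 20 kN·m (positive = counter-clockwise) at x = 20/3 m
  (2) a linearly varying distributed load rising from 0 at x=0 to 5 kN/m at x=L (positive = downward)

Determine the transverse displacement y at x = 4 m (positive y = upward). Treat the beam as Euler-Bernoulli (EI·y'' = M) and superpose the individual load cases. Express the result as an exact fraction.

y(4) = -1016/28125 m

Load 1 — applied couple M₀=20 kN·m at a=20/3 m (b=L-a=40/3):
  y_1 = (R_Ax³/6 - M_Ax²/2)/EI  [x≤a] with R_A=4/3, M_A=0 = ((4/3)·4³/6 - 0·4²/2)/10000 = 8/5625 m
Load 2 — triangular load w₀=5 kN/m (0→w₀ over full span):
  y_2 = -w₀x²(L-x)²(x+2L)/(120LEI) = -5·4²·(20-4)²·(4+2·20)/(120·20·10000) = -352/9375 m
Superposition: y = Σ y_i = -1016/28125 m ≈ -0.036124 m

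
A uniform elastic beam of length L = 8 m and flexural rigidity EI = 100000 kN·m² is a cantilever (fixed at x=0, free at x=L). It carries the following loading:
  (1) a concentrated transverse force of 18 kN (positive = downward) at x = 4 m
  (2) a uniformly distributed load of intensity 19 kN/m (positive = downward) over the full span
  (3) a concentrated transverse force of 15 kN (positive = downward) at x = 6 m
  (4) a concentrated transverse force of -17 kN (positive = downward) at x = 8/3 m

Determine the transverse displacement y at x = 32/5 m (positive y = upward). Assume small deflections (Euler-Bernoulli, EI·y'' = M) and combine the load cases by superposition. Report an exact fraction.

Load 1 — point force P=18 kN at a=4 m (b=L-a=4):
  y_1 = -Pa²(3x-a)/(6EI)  [x>a] = -18·4²·(3·(32/5)-4)/(6·100000) = -114/15625 m
Load 2 — uniform load w=19 kN/m over full span:
  y_2 = -wx²(x²-4Lx+6L²)/(24EI) = -19·(32/5)²·((32/5)²-4·8·(32/5)+6·8²)/(24·100000) = -418304/5859375 m
Load 3 — point force P=15 kN at a=6 m (b=L-a=2):
  y_3 = -Pa²(3x-a)/(6EI)  [x>a] = -15·6²·(3·(32/5)-6)/(6·100000) = -297/25000 m
Load 4 — point force P=-17 kN at a=8/3 m (b=L-a=16/3):
  y_4 = -Pa²(3x-a)/(6EI)  [x>a] = -(-17)·(8/3)²·(3·(32/5)-(8/3))/(6·100000) = 4216/1265625 m
Superposition: y = Σ y_i = -110407289/1265625000 m ≈ -0.087235 m

y(32/5) = -110407289/1265625000 m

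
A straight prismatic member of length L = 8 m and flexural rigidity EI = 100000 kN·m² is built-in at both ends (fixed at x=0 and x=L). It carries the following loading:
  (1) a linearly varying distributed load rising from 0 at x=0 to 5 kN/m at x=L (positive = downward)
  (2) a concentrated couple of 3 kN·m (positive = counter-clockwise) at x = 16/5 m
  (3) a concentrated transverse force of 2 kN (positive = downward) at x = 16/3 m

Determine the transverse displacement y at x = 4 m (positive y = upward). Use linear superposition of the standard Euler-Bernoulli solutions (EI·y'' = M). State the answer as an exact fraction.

Load 1 — triangular load w₀=5 kN/m (0→w₀ over full span):
  y_1 = -w₀x²(L-x)²(x+2L)/(120LEI) = -5·4²·(8-4)²·(4+2·8)/(120·8·100000) = -1/3750 m
Load 2 — applied couple M₀=3 kN·m at a=16/5 m (b=L-a=24/5):
  y_2 = (R_Ax³/6 - M_Ax²/2 - M₀(x-a)²/2)/EI  [x>a] with R_A=27/50, M_A=9/25 = ((27/50)·4³/6 - (9/25)·4²/2 - 3·(4-(16/5))²/2)/100000 = 3/156250 m
Load 3 — point force P=2 kN at a=16/3 m (b=L-a=8/3):
  y_3 = -Pb²x²(3aL-(3a+b)x)/(6L³EI)  [x≤a] = -2·(8/3)²·4²·(3·(16/3)·8-(3·(16/3)+(8/3))·4)/(6·8³·100000) = -2/50625 m
Superposition: y = Σ y_i = -1816/6328125 m ≈ -0.000287 m

y(4) = -1816/6328125 m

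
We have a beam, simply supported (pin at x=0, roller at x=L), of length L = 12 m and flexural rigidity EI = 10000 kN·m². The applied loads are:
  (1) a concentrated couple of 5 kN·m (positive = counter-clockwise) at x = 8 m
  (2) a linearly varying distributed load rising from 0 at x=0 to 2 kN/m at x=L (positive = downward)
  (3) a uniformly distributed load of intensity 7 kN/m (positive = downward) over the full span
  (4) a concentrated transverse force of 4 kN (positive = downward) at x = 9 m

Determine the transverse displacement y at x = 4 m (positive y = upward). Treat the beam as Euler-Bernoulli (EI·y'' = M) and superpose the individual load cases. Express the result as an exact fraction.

y(4) = -8873/45000 m

Load 1 — applied couple M₀=5 kN·m at a=8 m (b=L-a=4):
  y_1 = (M₀x³/(6L)+C₁x)/EI  [x≤a] with C₁=M₀(3b²-L²)/(6L)=-20/3 = (5·4³/(6·12)+(-20/3)·4)/10000 = -1/450 m
Load 2 — triangular load w₀=2 kN/m (0→w₀ over full span):
  y_2 = -w₀x(7L⁴-10L²x²+3x⁴)/(360LEI) = -2·4·(7·12⁴-10·12²·4²+3·4⁴)/(360·12·10000) = -128/5625 m
Load 3 — uniform load w=7 kN/m over full span:
  y_3 = -wx(L³-2Lx²+x³)/(24EI) = -7·4·(12³-2·12·4²+4³)/(24·10000) = -308/1875 m
Load 4 — point force P=4 kN at a=9 m (b=L-a=3):
  y_4 = -Pbx(L²-b²-x²)/(6LEI)  [x≤a] = -4·3·4·(12²-3²-4²)/(6·12·10000) = -119/15000 m
Superposition: y = Σ y_i = -8873/45000 m ≈ -0.197178 m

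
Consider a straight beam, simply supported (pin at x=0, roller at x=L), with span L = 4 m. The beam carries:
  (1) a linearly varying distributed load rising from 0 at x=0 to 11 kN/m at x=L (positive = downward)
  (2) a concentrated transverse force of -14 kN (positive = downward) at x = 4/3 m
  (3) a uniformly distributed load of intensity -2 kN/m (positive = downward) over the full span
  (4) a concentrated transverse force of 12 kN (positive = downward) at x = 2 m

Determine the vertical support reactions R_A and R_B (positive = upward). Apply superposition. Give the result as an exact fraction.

R_A = 0 kN, R_B = 12 kN

Load 1 — triangular load w₀=11 kN/m (0→w₀ over full span):
  R_A = w₀L/6 = 11·4/6 = 22/3 kN
  R_B = w₀L/3 = 11·4/3 = 44/3 kN
Load 2 — point force P=-14 kN at a=4/3 m (b=L-a=8/3):
  R_A = Pb/L = (-14)·(8/3)/4 = -28/3 kN
  R_B = Pa/L = (-14)·(4/3)/4 = -14/3 kN
Load 3 — uniform load w=-2 kN/m over full span:
  R_A = wL/2 = (-2)·4/2 = -4 kN
  R_B = wL/2 = (-2)·4/2 = -4 kN
Load 4 — point force P=12 kN at a=2 m (b=L-a=2):
  R_A = Pb/L = 12·2/4 = 6 kN
  R_B = Pa/L = 12·2/4 = 6 kN
Superposition: R_A = 0 kN, R_B = 12 kN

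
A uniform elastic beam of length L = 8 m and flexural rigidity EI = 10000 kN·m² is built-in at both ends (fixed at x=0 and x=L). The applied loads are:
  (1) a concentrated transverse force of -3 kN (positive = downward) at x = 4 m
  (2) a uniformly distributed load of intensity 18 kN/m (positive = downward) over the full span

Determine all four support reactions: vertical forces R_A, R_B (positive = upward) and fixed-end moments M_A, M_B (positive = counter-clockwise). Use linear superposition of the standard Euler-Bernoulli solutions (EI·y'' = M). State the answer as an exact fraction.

R_A = 141/2 kN, M_A = 93 kN·m, R_B = 141/2 kN, M_B = -93 kN·m

Load 1 — point force P=-3 kN at a=4 m (b=L-a=4):
  R_A = Pb²(3a+b)/L³ = (-3)·4²·(3·4+4)/8³ = -3/2 kN
  M_A = Pab²/L² = (-3)·4·4²/8² = -3 kN·m
  R_B = Pa²(a+3b)/L³ = (-3)·4²·(4+3·4)/8³ = -3/2 kN
  M_B = -Pa²b/L² = -(-3)·4²·4/8² = 3 kN·m
Load 2 — uniform load w=18 kN/m over full span:
  R_A = wL/2 = 18·8/2 = 72 kN
  M_A = wL²/12 = 18·8²/12 = 96 kN·m
  R_B = wL/2 = 18·8/2 = 72 kN
  M_B = -wL²/12 = -18·8²/12 = -96 kN·m
Superposition: R_A = 141/2 kN, M_A = 93 kN·m, R_B = 141/2 kN, M_B = -93 kN·m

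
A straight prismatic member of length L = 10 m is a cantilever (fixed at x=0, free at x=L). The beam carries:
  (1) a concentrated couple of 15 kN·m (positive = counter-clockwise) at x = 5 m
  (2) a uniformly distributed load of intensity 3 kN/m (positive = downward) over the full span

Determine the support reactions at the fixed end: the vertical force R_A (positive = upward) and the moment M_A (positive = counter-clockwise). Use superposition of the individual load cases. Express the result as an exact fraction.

Load 1 — applied couple M₀=15 kN·m at a=5 m (b=L-a=5):
  R_A = 0 kN
  M_A = -M₀ = -15 kN·m
Load 2 — uniform load w=3 kN/m over full span:
  R_A = wL = 3·10 = 30 kN
  M_A = wL²/2 = 3·10²/2 = 150 kN·m
Superposition: R_A = 30 kN, M_A = 135 kN·m

R_A = 30 kN, M_A = 135 kN·m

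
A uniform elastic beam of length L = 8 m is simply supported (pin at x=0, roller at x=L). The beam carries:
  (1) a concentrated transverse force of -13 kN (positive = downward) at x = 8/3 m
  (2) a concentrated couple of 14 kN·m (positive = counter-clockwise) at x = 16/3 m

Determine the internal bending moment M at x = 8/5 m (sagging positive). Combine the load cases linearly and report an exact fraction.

M(8/5) = -166/15 kN·m

Load 1 — point force P=-13 kN at a=8/3 m (b=L-a=16/3):
  M_1 = Pbx/L  [x≤a] = (-13)·(16/3)·(8/5)/8 = -208/15 kN·m
Load 2 — applied couple M₀=14 kN·m at a=16/3 m (b=L-a=8/3):
  M_2 = M₀x/L  [x≤a] = 14·(8/5)/8 = 14/5 kN·m
Superposition: M = Σ M_i = -166/15 kN·m ≈ -11.066667 kN·m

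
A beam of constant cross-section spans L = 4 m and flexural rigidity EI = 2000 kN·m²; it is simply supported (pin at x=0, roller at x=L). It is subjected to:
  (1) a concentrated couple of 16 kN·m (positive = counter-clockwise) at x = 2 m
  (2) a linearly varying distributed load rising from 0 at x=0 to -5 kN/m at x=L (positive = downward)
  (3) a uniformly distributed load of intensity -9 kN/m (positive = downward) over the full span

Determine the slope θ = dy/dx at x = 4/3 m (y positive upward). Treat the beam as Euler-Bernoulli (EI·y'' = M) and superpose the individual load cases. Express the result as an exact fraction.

Load 1 — applied couple M₀=16 kN·m at a=2 m (b=L-a=2):
  θ_1 = (M₀x²/(2L)+C₁)/EI  [x≤a] with C₁=M₀(3b²-L²)/(6L)=-8/3 = (16·(4/3)²/(2·4)+(-8/3))/2000 = 1/2250 rad
Load 2 — triangular load w₀=-5 kN/m (0→w₀ over full span):
  θ_2 = -w₀(7L⁴-30L²x²+15x⁴)/(360LEI) = -(-5)·(7·4⁴-30·4²·(4/3)²+15·(4/3)⁴)/(360·4·2000) = 52/30375 rad
Load 3 — uniform load w=-9 kN/m over full span:
  θ_3 = -w(L³-6Lx²+4x³)/(24EI) = -(-9)·(4³-6·4·(4/3)²+4·(4/3)³)/(24·2000) = 13/2250 rad
Superposition: θ = Σ θ_i = 241/30375 rad ≈ 0.007934 rad

θ(4/3) = 241/30375 rad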